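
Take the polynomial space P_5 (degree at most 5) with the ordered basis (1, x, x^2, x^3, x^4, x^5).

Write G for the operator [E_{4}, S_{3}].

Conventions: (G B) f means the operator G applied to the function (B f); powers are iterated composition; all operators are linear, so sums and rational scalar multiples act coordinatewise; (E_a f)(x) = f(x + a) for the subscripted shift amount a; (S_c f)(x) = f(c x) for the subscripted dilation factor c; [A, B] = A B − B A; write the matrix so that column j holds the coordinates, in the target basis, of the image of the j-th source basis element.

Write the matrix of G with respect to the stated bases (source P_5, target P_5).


the matrix is [[0, 8, 128, 1664, 20480, 247808]; [0, 0, 48, 1152, 19968, 307200]; [0, 0, 0, 216, 6912, 149760]; [0, 0, 0, 0, 864, 34560]; [0, 0, 0, 0, 0, 3240]; [0, 0, 0, 0, 0, 0]] (rows listed top to bottom)

image of 1: 0
image of x: 8
image of x^2: 48x + 128
image of x^3: 216x^2 + 1152x + 1664
image of x^4: 864x^3 + 6912x^2 + 19968x + 20480
image of x^5: 3240x^4 + 34560x^3 + 149760x^2 + 307200x + 247808
each image's coordinates form column j of the matrix


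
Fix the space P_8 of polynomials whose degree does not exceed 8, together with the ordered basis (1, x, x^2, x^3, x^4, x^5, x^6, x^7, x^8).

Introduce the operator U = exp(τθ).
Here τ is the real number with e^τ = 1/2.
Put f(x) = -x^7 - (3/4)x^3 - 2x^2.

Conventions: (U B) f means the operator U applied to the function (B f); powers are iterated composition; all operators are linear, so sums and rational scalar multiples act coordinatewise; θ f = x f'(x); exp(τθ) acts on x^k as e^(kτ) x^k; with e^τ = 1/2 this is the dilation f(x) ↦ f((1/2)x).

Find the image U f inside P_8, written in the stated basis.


g(x) = -(1/128)x^7 - (3/32)x^3 - (1/2)x^2

exp(τθ) x^k = e^(kτ) x^k; with e^τ = 1/2 this sends x^k to (1/2)^k x^k
x^2 ↦ 1/4 x^2
x^3 ↦ 1/8 x^3
x^7 ↦ 1/128 x^7
applying this coordinatewise to f: exp(τθ) f = -(1/128)x^7 - (3/32)x^3 - (1/2)x^2


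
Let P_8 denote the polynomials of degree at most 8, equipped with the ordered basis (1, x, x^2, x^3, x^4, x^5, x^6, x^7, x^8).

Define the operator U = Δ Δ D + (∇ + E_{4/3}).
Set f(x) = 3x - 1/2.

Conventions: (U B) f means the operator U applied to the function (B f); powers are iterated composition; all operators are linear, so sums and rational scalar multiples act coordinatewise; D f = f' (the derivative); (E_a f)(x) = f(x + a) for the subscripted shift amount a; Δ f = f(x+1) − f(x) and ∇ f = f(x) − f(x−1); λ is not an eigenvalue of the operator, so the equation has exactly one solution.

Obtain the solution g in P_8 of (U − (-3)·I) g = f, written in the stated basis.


write g with unknown coordinates in the stated basis and equate coefficients in (U − (-3)·I) g = f
solving from the highest basis element down gives g = (3/4)x - 9/16
check: U g = (3/4)x + 19/16
so U g − (-3)·g = 3x - 1/2 = f ✓

the image equals g(x) = (3/4)x - 9/16


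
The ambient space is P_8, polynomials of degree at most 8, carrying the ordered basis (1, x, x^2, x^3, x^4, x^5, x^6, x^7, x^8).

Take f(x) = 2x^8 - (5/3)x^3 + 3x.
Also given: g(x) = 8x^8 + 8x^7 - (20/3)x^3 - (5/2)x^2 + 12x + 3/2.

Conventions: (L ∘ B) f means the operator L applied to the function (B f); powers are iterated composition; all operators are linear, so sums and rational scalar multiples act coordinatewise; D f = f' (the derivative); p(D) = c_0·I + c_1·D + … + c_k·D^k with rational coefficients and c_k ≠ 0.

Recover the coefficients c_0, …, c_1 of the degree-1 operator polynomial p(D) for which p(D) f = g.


D^0 f = 2x^8 - (5/3)x^3 + 3x
D^1 f = 16x^7 - 5x^2 + 3
matching coefficients of g against c_0 f + c_1 Df + … from the top degree down determines the c_i
solution: c_0 = 4, c_1 = 1/2

p(D) = 4·I + (1/2)·D, i.e. c_0 = 4, c_1 = 1/2


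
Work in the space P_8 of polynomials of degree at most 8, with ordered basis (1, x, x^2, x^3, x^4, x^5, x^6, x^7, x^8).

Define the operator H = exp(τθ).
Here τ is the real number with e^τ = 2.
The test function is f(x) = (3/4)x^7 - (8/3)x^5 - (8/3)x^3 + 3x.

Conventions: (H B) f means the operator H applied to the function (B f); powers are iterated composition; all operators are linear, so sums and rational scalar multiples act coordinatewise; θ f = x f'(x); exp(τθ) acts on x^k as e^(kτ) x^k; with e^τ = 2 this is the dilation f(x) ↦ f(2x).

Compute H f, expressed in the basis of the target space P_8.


exp(τθ) x^k = e^(kτ) x^k; with e^τ = 2 this sends x^k to 2^k x^k
x ↦ 2 x
x^3 ↦ 8 x^3
x^5 ↦ 32 x^5
x^7 ↦ 128 x^7
applying this coordinatewise to f: exp(τθ) f = 96x^7 - (256/3)x^5 - (64/3)x^3 + 6x

the result is g(x) = 96x^7 - (256/3)x^5 - (64/3)x^3 + 6x


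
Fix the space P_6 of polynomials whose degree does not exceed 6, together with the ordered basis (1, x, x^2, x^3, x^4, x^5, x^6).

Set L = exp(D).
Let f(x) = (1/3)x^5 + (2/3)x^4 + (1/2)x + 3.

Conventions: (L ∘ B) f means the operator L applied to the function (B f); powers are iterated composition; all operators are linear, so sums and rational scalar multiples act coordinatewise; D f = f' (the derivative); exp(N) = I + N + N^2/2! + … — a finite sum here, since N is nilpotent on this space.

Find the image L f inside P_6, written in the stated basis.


g(x) = (1/3)x^5 + (7/3)x^4 + 6x^3 + (22/3)x^2 + (29/6)x + 9/2

order-1 term: (5/3)x^4 + (8/3)x^3 + 1/2
order-2 term: (10/3)x^3 + 4x^2
order-3 term: (10/3)x^2 + (8/3)x
order-4 term: (5/3)x + 2/3
order-5 term: 1/3
the series for exp(D) f terminates at order 5
exp(D) f = (1/3)x^5 + (7/3)x^4 + 6x^3 + (22/3)x^2 + (29/6)x + 9/2


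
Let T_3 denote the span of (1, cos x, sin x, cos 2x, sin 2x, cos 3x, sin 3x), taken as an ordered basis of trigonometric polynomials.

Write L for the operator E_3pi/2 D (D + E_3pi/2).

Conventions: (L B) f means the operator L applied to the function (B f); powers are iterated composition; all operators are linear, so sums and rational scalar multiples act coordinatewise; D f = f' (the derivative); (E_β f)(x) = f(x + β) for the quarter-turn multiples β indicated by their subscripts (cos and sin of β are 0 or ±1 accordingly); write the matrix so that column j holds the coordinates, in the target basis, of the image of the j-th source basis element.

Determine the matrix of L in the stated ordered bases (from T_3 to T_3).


image of 1: 0
image of cos x: 0
image of sin x: 0
image of cos 2x: 4cos 2x - 2sin 2x
image of sin 2x: 2cos 2x + 4sin 2x
image of cos 3x: 12sin 3x
image of sin 3x: -12cos 3x
each image's coordinates form column j of the matrix

the matrix is [[0, 0, 0, 0, 0, 0, 0]; [0, 0, 0, 0, 0, 0, 0]; [0, 0, 0, 0, 0, 0, 0]; [0, 0, 0, 4, 2, 0, 0]; [0, 0, 0, -2, 4, 0, 0]; [0, 0, 0, 0, 0, 0, -12]; [0, 0, 0, 0, 0, 12, 0]] (rows listed top to bottom)


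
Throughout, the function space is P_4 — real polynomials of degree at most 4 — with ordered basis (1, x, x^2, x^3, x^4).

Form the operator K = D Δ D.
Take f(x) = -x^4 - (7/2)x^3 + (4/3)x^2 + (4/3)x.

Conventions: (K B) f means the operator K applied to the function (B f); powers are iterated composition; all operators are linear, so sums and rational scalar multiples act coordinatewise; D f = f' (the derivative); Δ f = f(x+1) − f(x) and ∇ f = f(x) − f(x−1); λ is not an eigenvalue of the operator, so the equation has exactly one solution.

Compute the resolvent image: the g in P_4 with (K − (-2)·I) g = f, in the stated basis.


write g with unknown coordinates in the stated basis and equate coefficients in (K − (-2)·I) g = f
solving from the highest basis element down gives g = -(1/2)x^4 - (7/4)x^3 + (2/3)x^2 + (20/3)x + 33/4
check: K g = -12x - 33/2
so K g − (-2)·g = -x^4 - (7/2)x^3 + (4/3)x^2 + (4/3)x = f ✓

the result is g(x) = -(1/2)x^4 - (7/4)x^3 + (2/3)x^2 + (20/3)x + 33/4


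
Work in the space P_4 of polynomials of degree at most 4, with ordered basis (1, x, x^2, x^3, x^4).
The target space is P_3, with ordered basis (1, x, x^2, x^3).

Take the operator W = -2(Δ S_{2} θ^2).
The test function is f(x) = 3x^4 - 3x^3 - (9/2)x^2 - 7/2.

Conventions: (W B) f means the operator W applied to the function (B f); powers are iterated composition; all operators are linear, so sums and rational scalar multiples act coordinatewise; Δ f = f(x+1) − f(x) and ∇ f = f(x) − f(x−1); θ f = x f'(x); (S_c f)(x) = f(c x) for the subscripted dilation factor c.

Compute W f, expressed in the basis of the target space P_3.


the image equals g(x) = -6144x^3 - 7920x^2 - 4560x - 960

θ f = 12x^4 - 9x^3 - 9x^2
θ θ f = 48x^4 - 27x^3 - 18x^2
S_{2} θ^2 f = 768x^4 - 216x^3 - 72x^2
Δ S_{2} θ^2 f = 3072x^3 + 3960x^2 + 2280x + 480
(-2(Δ S_{2} θ^2)) f = -6144x^3 - 7920x^2 - 4560x - 960


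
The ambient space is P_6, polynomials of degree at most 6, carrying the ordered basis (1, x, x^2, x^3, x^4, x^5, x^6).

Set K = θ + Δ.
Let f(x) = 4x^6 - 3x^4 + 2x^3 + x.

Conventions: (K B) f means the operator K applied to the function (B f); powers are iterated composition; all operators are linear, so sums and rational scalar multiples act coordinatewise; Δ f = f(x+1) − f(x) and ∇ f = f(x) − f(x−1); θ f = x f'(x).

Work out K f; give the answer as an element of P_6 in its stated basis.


g(x) = 24x^6 + 24x^5 + 48x^4 + 74x^3 + 48x^2 + 19x + 4

θ f = 24x^6 - 12x^4 + 6x^3 + x
Δ f = 24x^5 + 60x^4 + 68x^3 + 48x^2 + 18x + 4
(θ + Δ) f = 24x^6 + 24x^5 + 48x^4 + 74x^3 + 48x^2 + 19x + 4


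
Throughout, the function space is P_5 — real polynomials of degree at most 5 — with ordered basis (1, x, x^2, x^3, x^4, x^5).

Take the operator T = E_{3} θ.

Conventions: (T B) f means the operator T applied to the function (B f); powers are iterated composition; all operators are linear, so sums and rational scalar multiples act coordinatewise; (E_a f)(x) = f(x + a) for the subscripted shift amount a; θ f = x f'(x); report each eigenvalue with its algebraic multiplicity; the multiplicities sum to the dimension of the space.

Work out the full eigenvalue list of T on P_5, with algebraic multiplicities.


image of 1: 0
image of x: x + 3
image of x^2: 2x^2 + 12x + 18
image of x^3: 3x^3 + 27x^2 + 81x + 81
image of x^4: 4x^4 + 48x^3 + 216x^2 + 432x + 324
image of x^5: 5x^5 + 75x^4 + 450x^3 + 1350x^2 + 2025x + 1215
the matrix is upper triangular; its diagonal is (0, 1, 2, 3, 4, 5)
for a triangular matrix the eigenvalues are the diagonal entries, with algebraic multiplicity their repetition count

λ = 0 (multiplicity 1), λ = 1 (multiplicity 1), λ = 2 (multiplicity 1), λ = 3 (multiplicity 1), λ = 4 (multiplicity 1), λ = 5 (multiplicity 1)


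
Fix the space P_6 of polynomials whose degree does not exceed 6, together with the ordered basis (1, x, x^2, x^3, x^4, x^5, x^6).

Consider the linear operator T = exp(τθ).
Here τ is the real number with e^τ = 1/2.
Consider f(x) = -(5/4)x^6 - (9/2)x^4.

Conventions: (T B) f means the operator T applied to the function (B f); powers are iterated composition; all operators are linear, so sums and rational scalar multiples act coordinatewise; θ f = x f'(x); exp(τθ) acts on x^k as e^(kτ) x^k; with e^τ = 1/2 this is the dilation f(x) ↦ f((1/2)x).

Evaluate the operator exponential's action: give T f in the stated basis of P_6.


exp(τθ) x^k = e^(kτ) x^k; with e^τ = 1/2 this sends x^k to (1/2)^k x^k
x^4 ↦ 1/16 x^4
x^6 ↦ 1/64 x^6
applying this coordinatewise to f: exp(τθ) f = -(5/256)x^6 - (9/32)x^4

g(x) = -(5/256)x^6 - (9/32)x^4


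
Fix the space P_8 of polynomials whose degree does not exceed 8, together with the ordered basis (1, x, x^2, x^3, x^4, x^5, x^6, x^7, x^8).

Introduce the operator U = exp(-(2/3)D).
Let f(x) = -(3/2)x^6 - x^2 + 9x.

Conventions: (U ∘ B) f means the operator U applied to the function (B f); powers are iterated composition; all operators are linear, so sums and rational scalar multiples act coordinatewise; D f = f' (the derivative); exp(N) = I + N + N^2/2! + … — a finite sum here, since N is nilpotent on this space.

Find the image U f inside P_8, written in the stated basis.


order-1 term: 6x^5 + (4/3)x - 6
order-2 term: -10x^4 - 4/9
order-3 term: (80/9)x^3
order-4 term: -(40/9)x^2
order-5 term: (32/27)x
order-6 term: -32/243
the series for exp(-(2/3)D) f terminates at order 6
exp(-(2/3)D) f = -(3/2)x^6 + 6x^5 - 10x^4 + (80/9)x^3 - (49/9)x^2 + (311/27)x - 1598/243

the image equals g(x) = -(3/2)x^6 + 6x^5 - 10x^4 + (80/9)x^3 - (49/9)x^2 + (311/27)x - 1598/243


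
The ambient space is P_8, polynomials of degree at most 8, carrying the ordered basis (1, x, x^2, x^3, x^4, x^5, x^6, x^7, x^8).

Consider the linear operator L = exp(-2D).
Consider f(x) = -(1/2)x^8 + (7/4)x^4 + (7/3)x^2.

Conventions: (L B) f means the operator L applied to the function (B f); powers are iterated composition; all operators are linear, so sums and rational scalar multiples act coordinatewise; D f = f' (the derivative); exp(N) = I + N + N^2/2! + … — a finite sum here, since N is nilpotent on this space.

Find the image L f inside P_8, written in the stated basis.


g(x) = -(1/2)x^8 + 8x^7 - 56x^6 + 224x^5 - (2233/4)x^4 + 882x^3 - (2555/3)x^2 + (1340/3)x - 272/3

order-1 term: 8x^7 - 14x^3 - (28/3)x
order-2 term: -56x^6 + 42x^2 + 28/3
order-3 term: 224x^5 - 56x
order-4 term: -560x^4 + 28
order-5 term: 896x^3
order-6 term: -896x^2
order-7 term: 512x
order-8 term: -128
the series for exp(-2D) f terminates at order 8
exp(-2D) f = -(1/2)x^8 + 8x^7 - 56x^6 + 224x^5 - (2233/4)x^4 + 882x^3 - (2555/3)x^2 + (1340/3)x - 272/3


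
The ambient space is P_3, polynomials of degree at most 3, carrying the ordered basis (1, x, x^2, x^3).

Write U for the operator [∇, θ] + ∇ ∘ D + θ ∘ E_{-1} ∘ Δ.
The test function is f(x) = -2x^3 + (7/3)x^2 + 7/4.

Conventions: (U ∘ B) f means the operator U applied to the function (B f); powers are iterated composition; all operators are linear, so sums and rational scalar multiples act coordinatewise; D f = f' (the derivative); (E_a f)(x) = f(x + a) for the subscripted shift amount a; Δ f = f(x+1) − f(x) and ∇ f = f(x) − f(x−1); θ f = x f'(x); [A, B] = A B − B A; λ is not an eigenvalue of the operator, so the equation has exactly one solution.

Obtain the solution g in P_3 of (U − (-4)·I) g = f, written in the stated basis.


g(x) = -(1/2)x^3 + (41/24)x^2 - (25/12)x + 23/24

write g with unknown coordinates in the stated basis and equate coefficients in (U − (-4)·I) g = f
solving from the highest basis element down gives g = -(1/2)x^3 + (41/24)x^2 - (25/12)x + 23/24
check: U g = -(9/2)x^2 + (25/3)x - 25/12
so U g − (-4)·g = -2x^3 + (7/3)x^2 + 7/4 = f ✓


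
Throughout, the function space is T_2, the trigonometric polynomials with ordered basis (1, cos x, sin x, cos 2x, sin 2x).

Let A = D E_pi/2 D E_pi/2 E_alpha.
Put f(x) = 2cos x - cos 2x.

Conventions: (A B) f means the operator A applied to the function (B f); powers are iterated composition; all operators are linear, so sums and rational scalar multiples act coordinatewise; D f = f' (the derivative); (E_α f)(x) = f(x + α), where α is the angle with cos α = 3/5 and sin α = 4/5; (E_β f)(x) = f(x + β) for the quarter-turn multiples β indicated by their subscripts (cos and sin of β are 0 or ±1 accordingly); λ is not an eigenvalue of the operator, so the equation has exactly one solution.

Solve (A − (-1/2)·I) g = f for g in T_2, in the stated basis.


write g with unknown coordinates in the stated basis and equate coefficients in (A − (-1/2)·I) g = f
solving from the highest basis element down gives g = (44/37)cos x + (32/37)sin x - (18/193)cos 2x + (128/579)sin 2x
check: A g = (52/37)cos x - (16/37)sin x - (184/193)cos 2x - (64/579)sin 2x
so A g − (-1/2)·g = 2cos x - cos 2x = f ✓

the image equals g(x) = (44/37)cos x + (32/37)sin x - (18/193)cos 2x + (128/579)sin 2x


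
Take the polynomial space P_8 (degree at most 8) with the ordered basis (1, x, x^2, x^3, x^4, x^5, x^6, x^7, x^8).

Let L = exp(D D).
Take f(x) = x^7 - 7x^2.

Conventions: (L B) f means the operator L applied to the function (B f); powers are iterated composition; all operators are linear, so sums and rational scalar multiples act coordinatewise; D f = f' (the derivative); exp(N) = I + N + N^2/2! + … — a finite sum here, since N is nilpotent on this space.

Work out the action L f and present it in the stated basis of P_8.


g(x) = x^7 + 42x^5 + 420x^3 - 7x^2 + 840x - 14

order-1 term: 42x^5 - 14
order-2 term: 420x^3
order-3 term: 840x
the series for exp(D D) f terminates at order 3
exp(D D) f = x^7 + 42x^5 + 420x^3 - 7x^2 + 840x - 14


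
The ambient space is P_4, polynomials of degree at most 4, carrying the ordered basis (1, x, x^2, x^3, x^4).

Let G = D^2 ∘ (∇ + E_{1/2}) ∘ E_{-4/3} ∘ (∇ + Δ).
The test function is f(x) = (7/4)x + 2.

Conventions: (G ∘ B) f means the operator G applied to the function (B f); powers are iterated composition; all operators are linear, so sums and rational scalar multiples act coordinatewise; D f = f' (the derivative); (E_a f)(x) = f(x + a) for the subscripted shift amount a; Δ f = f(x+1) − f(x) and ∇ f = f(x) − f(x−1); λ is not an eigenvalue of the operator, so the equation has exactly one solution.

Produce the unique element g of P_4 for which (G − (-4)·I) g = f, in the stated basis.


the result is g(x) = (7/16)x + 1/2

write g with unknown coordinates in the stated basis and equate coefficients in (G − (-4)·I) g = f
solving from the highest basis element down gives g = (7/16)x + 1/2
check: G g = 0
so G g − (-4)·g = (7/4)x + 2 = f ✓


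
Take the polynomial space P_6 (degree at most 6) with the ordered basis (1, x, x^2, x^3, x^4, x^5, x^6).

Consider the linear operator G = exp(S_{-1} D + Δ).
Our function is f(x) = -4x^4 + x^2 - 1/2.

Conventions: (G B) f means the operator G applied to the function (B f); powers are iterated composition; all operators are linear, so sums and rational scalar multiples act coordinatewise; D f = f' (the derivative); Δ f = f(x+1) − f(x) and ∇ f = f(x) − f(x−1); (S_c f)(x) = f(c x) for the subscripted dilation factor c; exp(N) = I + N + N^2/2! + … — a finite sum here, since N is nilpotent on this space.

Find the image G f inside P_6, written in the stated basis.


order-1 term: -24x^2 - 16x - 3
order-2 term: -28
the series for exp(S_{-1} D + Δ) f terminates at order 2
exp(S_{-1} D + Δ) f = -4x^4 - 23x^2 - 16x - 63/2

the image equals g(x) = -4x^4 - 23x^2 - 16x - 63/2


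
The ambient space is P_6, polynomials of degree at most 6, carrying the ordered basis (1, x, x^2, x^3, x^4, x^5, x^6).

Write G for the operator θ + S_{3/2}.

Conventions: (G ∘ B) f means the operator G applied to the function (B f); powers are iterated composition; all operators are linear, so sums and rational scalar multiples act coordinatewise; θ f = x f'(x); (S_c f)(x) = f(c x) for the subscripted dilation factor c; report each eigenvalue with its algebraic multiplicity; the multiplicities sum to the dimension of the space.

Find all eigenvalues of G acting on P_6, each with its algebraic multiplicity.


λ = 1 (multiplicity 1), λ = 5/2 (multiplicity 1), λ = 17/4 (multiplicity 1), λ = 51/8 (multiplicity 1), λ = 145/16 (multiplicity 1), λ = 403/32 (multiplicity 1), λ = 1113/64 (multiplicity 1)

image of 1: 1
image of x: (5/2)x
image of x^2: (17/4)x^2
image of x^3: (51/8)x^3
image of x^4: (145/16)x^4
image of x^5: (403/32)x^5
image of x^6: (1113/64)x^6
the matrix is upper triangular; its diagonal is (1, 5/2, 17/4, 51/8, 145/16, 403/32, 1113/64)
for a triangular matrix the eigenvalues are the diagonal entries, with algebraic multiplicity their repetition count


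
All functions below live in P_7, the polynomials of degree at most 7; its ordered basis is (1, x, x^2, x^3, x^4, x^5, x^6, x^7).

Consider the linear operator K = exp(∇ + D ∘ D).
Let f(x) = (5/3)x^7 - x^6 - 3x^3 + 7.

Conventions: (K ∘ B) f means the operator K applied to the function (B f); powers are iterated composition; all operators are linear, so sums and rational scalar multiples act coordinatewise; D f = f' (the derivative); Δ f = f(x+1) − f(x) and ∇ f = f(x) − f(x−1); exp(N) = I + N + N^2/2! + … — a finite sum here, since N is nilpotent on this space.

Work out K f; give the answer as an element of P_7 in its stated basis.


g(x) = (5/3)x^7 + (32/3)x^6 + 64x^5 + (785/3)x^4 + (1966/3)x^3 + 1266x^2 + 1375x + 706

order-1 term: (35/3)x^6 + 29x^5 + (130/3)x^4 - (235/3)x^3 + 41x^2 - (80/3)x - 1/3
order-2 term: 35x^5 + 160x^4 + (1045/3)x^3 + 70x^2 - (82/3)x - 45
order-3 term: (175/3)x^4 + 330x^3 + 785x^2 + 550x + 266/3
order-4 term: (175/3)x^3 + 335x^2 + (2095/3)x + 1205/3
order-5 term: 35x^2 + 169x + 655/3
order-6 term: (35/3)x + 34
order-7 term: 5/3
the series for exp(∇ + D ∘ D) f terminates at order 7
exp(∇ + D ∘ D) f = (5/3)x^7 + (32/3)x^6 + 64x^5 + (785/3)x^4 + (1966/3)x^3 + 1266x^2 + 1375x + 706


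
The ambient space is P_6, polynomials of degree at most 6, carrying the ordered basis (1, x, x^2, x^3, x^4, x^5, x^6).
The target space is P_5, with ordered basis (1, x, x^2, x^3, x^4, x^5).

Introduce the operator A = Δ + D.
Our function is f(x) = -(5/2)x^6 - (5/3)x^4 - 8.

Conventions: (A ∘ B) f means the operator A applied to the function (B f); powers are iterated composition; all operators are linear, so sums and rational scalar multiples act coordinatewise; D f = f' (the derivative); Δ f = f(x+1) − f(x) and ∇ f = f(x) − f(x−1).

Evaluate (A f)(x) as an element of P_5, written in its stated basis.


Δ f = -15x^5 - (75/2)x^4 - (170/3)x^3 - (95/2)x^2 - (65/3)x - 25/6
D f = -15x^5 - (20/3)x^3
(Δ + D) f = -30x^5 - (75/2)x^4 - (190/3)x^3 - (95/2)x^2 - (65/3)x - 25/6

the image equals g(x) = -30x^5 - (75/2)x^4 - (190/3)x^3 - (95/2)x^2 - (65/3)x - 25/6


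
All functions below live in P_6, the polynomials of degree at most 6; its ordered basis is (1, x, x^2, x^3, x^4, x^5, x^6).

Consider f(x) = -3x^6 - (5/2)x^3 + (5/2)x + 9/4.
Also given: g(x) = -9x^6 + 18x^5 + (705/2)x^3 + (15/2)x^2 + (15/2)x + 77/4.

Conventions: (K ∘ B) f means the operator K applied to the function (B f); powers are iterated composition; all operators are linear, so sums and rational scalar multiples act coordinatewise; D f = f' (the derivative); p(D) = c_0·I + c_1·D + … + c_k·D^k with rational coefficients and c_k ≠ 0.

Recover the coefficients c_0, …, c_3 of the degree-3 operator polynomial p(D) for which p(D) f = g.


c_0 = 3, c_1 = -1, c_2 = 0, c_3 = -1

D^0 f = -3x^6 - (5/2)x^3 + (5/2)x + 9/4
D^1 f = -18x^5 - (15/2)x^2 + 5/2
D^2 f = -90x^4 - 15x
D^3 f = -360x^3 - 15
matching coefficients of g against c_0 f + c_1 Df + … from the top degree down determines the c_i
solution: c_0 = 3, c_1 = -1, c_2 = 0, c_3 = -1


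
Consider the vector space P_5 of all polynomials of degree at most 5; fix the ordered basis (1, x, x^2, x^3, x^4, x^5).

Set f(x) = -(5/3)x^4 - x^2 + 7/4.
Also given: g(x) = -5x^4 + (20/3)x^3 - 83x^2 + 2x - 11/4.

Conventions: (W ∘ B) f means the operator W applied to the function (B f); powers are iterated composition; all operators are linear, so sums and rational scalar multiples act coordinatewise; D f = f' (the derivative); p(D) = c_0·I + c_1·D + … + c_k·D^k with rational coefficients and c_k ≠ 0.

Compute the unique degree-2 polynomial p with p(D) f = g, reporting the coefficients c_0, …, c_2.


c_0 = 3, c_1 = -1, c_2 = 4

D^0 f = -(5/3)x^4 - x^2 + 7/4
D^1 f = -(20/3)x^3 - 2x
D^2 f = -20x^2 - 2
matching coefficients of g against c_0 f + c_1 Df + … from the top degree down determines the c_i
solution: c_0 = 3, c_1 = -1, c_2 = 4


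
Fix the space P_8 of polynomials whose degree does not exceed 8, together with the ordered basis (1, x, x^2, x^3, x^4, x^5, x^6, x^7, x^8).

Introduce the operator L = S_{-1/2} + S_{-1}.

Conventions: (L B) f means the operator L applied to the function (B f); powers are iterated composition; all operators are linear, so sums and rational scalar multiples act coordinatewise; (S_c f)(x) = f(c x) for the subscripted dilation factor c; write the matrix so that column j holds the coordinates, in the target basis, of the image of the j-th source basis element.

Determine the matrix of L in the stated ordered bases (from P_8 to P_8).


image of 1: 2
image of x: -(3/2)x
image of x^2: (5/4)x^2
image of x^3: -(9/8)x^3
image of x^4: (17/16)x^4
image of x^5: -(33/32)x^5
image of x^6: (65/64)x^6
image of x^7: -(129/128)x^7
image of x^8: (257/256)x^8
each image's coordinates form column j of the matrix

the matrix is [[2, 0, 0, 0, 0, 0, 0, 0, 0]; [0, -3/2, 0, 0, 0, 0, 0, 0, 0]; [0, 0, 5/4, 0, 0, 0, 0, 0, 0]; [0, 0, 0, -9/8, 0, 0, 0, 0, 0]; [0, 0, 0, 0, 17/16, 0, 0, 0, 0]; [0, 0, 0, 0, 0, -33/32, 0, 0, 0]; [0, 0, 0, 0, 0, 0, 65/64, 0, 0]; [0, 0, 0, 0, 0, 0, 0, -129/128, 0]; [0, 0, 0, 0, 0, 0, 0, 0, 257/256]] (rows listed top to bottom)


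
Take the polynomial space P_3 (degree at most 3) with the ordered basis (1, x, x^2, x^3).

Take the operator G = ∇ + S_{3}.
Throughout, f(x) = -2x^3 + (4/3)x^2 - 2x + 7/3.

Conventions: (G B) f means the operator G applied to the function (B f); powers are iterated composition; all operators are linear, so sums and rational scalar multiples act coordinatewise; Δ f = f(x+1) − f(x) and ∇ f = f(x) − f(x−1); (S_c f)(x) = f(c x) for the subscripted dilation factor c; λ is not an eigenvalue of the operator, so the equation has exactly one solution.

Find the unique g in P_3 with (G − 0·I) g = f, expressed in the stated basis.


write g with unknown coordinates in the stated basis and equate coefficients in (G − 0·I) g = f
solving from the highest basis element down gives g = -(2/27)x^3 + (14/81)x^2 - (208/243)x + 835/243
check: G g = -2x^3 + (4/3)x^2 - 2x + 7/3
so G g − 0·g = -2x^3 + (4/3)x^2 - 2x + 7/3 = f ✓

the result is g(x) = -(2/27)x^3 + (14/81)x^2 - (208/243)x + 835/243


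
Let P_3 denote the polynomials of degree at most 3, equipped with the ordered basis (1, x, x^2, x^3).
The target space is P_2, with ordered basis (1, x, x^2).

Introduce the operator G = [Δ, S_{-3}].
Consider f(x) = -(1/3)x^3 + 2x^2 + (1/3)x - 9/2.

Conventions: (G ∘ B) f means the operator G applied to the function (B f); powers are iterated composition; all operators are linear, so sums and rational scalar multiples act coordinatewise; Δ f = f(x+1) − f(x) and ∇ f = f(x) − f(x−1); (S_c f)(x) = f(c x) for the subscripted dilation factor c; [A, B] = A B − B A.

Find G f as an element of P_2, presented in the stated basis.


the result is g(x) = 36x^2 + 72x + 24

S_{-3} f = 9x^3 + 18x^2 - x - 9/2
Δ S_{-3} f = 27x^2 + 63x + 26
Δ f = -x^2 + 3x + 2
S_{-3} Δ f = -9x^2 - 9x + 2
[Δ, S_{-3}] f = 36x^2 + 72x + 24


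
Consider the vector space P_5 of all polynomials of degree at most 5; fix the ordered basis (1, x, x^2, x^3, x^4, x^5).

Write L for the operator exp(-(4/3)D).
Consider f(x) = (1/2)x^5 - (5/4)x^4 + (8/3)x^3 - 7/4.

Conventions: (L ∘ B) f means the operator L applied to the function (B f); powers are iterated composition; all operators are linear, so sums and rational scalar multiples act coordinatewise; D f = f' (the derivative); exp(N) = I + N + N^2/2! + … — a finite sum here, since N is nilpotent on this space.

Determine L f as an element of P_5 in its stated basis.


order-1 term: -(10/3)x^4 + (20/3)x^3 - (32/3)x^2
order-2 term: (80/9)x^3 - (40/3)x^2 + (128/9)x
order-3 term: -(320/27)x^2 + (320/27)x - 512/81
order-4 term: (640/81)x - 320/81
order-5 term: -512/243
the series for exp(-(4/3)D) f terminates at order 5
exp(-(4/3)D) f = (1/2)x^5 - (55/12)x^4 + (164/9)x^3 - (968/27)x^2 + (2752/81)x - 13733/972

g(x) = (1/2)x^5 - (55/12)x^4 + (164/9)x^3 - (968/27)x^2 + (2752/81)x - 13733/972


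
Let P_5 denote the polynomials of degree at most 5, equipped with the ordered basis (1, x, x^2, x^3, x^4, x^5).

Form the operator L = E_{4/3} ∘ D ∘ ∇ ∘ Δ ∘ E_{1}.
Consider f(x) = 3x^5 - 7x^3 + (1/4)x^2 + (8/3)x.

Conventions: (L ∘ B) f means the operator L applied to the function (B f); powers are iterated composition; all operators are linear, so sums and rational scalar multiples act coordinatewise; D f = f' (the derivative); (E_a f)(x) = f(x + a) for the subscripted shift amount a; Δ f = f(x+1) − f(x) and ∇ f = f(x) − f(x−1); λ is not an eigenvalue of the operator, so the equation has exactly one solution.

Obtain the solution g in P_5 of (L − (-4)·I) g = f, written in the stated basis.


write g with unknown coordinates in the stated basis and equate coefficients in (L − (-4)·I) g = f
solving from the highest basis element down gives g = (3/4)x^5 - (7/4)x^3 - (179/16)x^2 - (311/6)x - 121/2
check: L g = 45x^2 + 210x + 242
so L g − (-4)·g = 3x^5 - 7x^3 + (1/4)x^2 + (8/3)x = f ✓

the result is g(x) = (3/4)x^5 - (7/4)x^3 - (179/16)x^2 - (311/6)x - 121/2


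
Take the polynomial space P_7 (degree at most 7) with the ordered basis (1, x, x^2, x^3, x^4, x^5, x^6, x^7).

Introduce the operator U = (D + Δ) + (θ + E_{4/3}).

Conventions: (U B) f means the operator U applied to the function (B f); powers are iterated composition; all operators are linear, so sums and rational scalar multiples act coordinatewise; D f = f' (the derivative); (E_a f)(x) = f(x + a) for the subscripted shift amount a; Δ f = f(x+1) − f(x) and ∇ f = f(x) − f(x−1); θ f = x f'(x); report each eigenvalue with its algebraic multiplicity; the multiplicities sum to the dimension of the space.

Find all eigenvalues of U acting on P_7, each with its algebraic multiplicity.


λ = 1 (multiplicity 1), λ = 2 (multiplicity 1), λ = 3 (multiplicity 1), λ = 4 (multiplicity 1), λ = 5 (multiplicity 1), λ = 6 (multiplicity 1), λ = 7 (multiplicity 1), λ = 8 (multiplicity 1)

image of 1: 1
image of x: 2x + 10/3
image of x^2: 3x^2 + (20/3)x + 25/9
image of x^3: 4x^3 + 10x^2 + (25/3)x + 91/27
image of x^4: 5x^4 + (40/3)x^3 + (50/3)x^2 + (364/27)x + 337/81
image of x^5: 6x^5 + (50/3)x^4 + (250/9)x^3 + (910/27)x^2 + (1685/81)x + 1267/243
image of x^6: 7x^6 + 20x^5 + (125/3)x^4 + (1820/27)x^3 + (1685/27)x^2 + (2534/81)x + 4825/729
image of x^7: 8x^7 + (70/3)x^6 + (175/3)x^5 + (3185/27)x^4 + (11795/81)x^3 + (8869/81)x^2 + (33775/729)x + 18571/2187
the matrix is upper triangular; its diagonal is (1, 2, 3, 4, 5, 6, 7, 8)
for a triangular matrix the eigenvalues are the diagonal entries, with algebraic multiplicity their repetition count


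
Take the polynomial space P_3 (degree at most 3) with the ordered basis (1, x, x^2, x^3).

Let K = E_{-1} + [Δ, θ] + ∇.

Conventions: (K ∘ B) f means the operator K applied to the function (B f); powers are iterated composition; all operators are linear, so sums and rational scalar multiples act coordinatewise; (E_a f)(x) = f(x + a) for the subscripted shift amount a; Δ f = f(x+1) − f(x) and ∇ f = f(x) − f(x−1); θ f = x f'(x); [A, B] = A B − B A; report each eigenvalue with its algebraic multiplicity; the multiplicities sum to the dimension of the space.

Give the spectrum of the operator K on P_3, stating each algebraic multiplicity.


image of 1: 1
image of x: x + 1
image of x^2: x^2 + 2x + 2
image of x^3: x^3 + 3x^2 + 6x + 3
the matrix is upper triangular; its diagonal is (1, 1, 1, 1)
for a triangular matrix the eigenvalues are the diagonal entries, with algebraic multiplicity their repetition count

λ = 1 (multiplicity 4)


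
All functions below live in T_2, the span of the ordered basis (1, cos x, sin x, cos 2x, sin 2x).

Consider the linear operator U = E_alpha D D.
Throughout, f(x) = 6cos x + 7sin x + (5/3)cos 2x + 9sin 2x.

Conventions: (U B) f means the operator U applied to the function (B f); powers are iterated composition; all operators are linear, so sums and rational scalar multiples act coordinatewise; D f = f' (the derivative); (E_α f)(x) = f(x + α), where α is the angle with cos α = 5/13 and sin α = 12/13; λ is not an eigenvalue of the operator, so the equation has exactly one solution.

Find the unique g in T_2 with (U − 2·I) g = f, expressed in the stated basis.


write g with unknown coordinates in the stated basis and equate coefficients in (U − 2·I) g = f
solving from the highest basis element down gives g = -(6/5)cos x - (17/5)sin x + (2275/738)cos 2x + (221/738)sin 2x
check: U g = (18/5)cos x + (1/5)sin x + (2890/369)cos 2x + (3542/369)sin 2x
so U g − 2·g = 6cos x + 7sin x + (5/3)cos 2x + 9sin 2x = f ✓

the result is g(x) = -(6/5)cos x - (17/5)sin x + (2275/738)cos 2x + (221/738)sin 2x


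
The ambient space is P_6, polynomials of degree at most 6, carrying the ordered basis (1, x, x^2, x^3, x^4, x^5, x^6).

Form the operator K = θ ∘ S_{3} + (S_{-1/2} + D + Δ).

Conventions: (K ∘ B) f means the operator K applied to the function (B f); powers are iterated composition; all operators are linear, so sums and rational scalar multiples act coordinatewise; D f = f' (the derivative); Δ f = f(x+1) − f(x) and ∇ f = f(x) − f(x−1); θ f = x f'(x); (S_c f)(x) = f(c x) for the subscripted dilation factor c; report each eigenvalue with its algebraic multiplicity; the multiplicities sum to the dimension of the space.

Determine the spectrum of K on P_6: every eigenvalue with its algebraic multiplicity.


λ = 1 (multiplicity 1), λ = 5/2 (multiplicity 1), λ = 73/4 (multiplicity 1), λ = 647/8 (multiplicity 1), λ = 5185/16 (multiplicity 1), λ = 38879/32 (multiplicity 1), λ = 279937/64 (multiplicity 1)

image of 1: 1
image of x: (5/2)x + 2
image of x^2: (73/4)x^2 + 4x + 1
image of x^3: (647/8)x^3 + 6x^2 + 3x + 1
image of x^4: (5185/16)x^4 + 8x^3 + 6x^2 + 4x + 1
image of x^5: (38879/32)x^5 + 10x^4 + 10x^3 + 10x^2 + 5x + 1
image of x^6: (279937/64)x^6 + 12x^5 + 15x^4 + 20x^3 + 15x^2 + 6x + 1
the matrix is upper triangular; its diagonal is (1, 5/2, 73/4, 647/8, 5185/16, 38879/32, 279937/64)
for a triangular matrix the eigenvalues are the diagonal entries, with algebraic multiplicity their repetition count


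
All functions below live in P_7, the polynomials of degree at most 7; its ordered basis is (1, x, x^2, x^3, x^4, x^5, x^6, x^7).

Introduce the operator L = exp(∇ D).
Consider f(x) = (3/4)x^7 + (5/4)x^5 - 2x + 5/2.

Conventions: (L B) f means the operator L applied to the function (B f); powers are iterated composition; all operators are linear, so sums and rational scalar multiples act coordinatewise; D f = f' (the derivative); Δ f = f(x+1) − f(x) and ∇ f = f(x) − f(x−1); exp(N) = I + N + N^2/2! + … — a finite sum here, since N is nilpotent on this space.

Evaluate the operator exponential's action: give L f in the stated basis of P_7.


order-1 term: (63/2)x^5 - (315/4)x^4 + 130x^3 - (465/4)x^2 + (113/2)x - 23/2
order-2 term: 315x^3 - 945x^2 + (2355/2)x - 1095/2
order-3 term: 630x - 945
the series for exp(∇ D) f terminates at order 3
exp(∇ D) f = (3/4)x^7 + (131/4)x^5 - (315/4)x^4 + 445x^3 - (4245/4)x^2 + 1862x - 3003/2

the image equals g(x) = (3/4)x^7 + (131/4)x^5 - (315/4)x^4 + 445x^3 - (4245/4)x^2 + 1862x - 3003/2


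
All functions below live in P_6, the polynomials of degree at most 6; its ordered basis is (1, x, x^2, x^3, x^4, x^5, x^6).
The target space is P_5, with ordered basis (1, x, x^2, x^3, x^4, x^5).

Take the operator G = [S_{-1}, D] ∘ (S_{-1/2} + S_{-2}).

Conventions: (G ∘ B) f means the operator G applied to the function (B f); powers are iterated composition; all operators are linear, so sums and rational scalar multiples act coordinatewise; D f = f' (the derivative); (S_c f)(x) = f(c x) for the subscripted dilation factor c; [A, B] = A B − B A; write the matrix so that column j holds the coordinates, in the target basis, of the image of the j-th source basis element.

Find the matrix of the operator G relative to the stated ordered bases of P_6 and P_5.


the matrix is [[0, -5, 0, 0, 0, 0, 0]; [0, 0, -17, 0, 0, 0, 0]; [0, 0, 0, -195/4, 0, 0, 0]; [0, 0, 0, 0, -257/2, 0, 0]; [0, 0, 0, 0, 0, -5125/16, 0]; [0, 0, 0, 0, 0, 0, -12291/16]] (rows listed top to bottom)

image of 1: 0
image of x: -5
image of x^2: -17x
image of x^3: -(195/4)x^2
image of x^4: -(257/2)x^3
image of x^5: -(5125/16)x^4
image of x^6: -(12291/16)x^5
each image's coordinates form column j of the matrix


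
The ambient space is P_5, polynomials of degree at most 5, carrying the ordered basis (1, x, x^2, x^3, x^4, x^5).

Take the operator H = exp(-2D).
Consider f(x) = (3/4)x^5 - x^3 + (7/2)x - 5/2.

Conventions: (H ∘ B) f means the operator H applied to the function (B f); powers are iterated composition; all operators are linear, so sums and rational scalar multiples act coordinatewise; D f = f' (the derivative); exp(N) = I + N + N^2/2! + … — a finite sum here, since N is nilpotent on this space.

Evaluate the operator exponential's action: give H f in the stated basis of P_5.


g(x) = (3/4)x^5 - (15/2)x^4 + 29x^3 - 54x^2 + (103/2)x - 51/2

order-1 term: -(15/2)x^4 + 6x^2 - 7
order-2 term: 30x^3 - 12x
order-3 term: -60x^2 + 8
order-4 term: 60x
order-5 term: -24
the series for exp(-2D) f terminates at order 5
exp(-2D) f = (3/4)x^5 - (15/2)x^4 + 29x^3 - 54x^2 + (103/2)x - 51/2


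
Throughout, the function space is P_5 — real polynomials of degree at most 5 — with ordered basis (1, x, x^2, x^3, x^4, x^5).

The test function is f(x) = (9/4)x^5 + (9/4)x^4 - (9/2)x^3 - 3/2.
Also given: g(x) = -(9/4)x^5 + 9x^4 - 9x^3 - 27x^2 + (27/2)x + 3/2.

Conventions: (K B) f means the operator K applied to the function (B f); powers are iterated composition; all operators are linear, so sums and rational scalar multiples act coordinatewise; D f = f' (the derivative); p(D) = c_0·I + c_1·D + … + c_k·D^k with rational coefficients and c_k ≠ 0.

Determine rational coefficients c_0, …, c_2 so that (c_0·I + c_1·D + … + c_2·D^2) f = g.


D^0 f = (9/4)x^5 + (9/4)x^4 - (9/2)x^3 - 3/2
D^1 f = (45/4)x^4 + 9x^3 - (27/2)x^2
D^2 f = 45x^3 + 27x^2 - 27x
matching coefficients of g against c_0 f + c_1 Df + … from the top degree down determines the c_i
solution: c_0 = -1, c_1 = 1, c_2 = -1/2

p(D) = -I + D − (1/2)·D^2, i.e. c_0 = -1, c_1 = 1, c_2 = -1/2


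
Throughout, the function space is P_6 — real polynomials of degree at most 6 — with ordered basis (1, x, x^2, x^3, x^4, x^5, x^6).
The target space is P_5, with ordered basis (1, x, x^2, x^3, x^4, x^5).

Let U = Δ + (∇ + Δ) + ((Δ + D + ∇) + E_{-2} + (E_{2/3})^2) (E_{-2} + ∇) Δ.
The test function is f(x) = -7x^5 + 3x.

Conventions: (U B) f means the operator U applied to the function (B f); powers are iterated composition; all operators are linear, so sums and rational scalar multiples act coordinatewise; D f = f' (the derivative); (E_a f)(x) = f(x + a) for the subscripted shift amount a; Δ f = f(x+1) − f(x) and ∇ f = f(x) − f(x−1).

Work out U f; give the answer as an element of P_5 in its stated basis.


Δ f = -35x^4 - 70x^3 - 70x^2 - 35x - 4
∇ f = -35x^4 + 70x^3 - 70x^2 + 35x - 4
Δ f = -35x^4 - 70x^3 - 70x^2 - 35x - 4
(∇ + Δ) f = -70x^4 - 140x^2 - 8
Δ f = -35x^4 - 70x^3 - 70x^2 - 35x - 4
E_{-2} Δ f = -35x^4 + 210x^3 - 490x^2 + 525x - 214
∇ Δ f = -140x^3 - 70x
(E_{-2} + ∇) Δ f = -35x^4 + 70x^3 - 490x^2 + 455x - 214
Δ (E_{-2} + ∇) Δ f = -140x^3 - 910x
D (E_{-2} + ∇) Δ f = -140x^3 + 210x^2 - 980x + 455
∇ (E_{-2} + ∇) Δ f = -140x^3 + 420x^2 - 1330x + 1050
(Δ + D + ∇) (E_{-2} + ∇) Δ f = -420x^3 + 630x^2 - 3220x + 1505
E_{-2} (E_{-2} + ∇) Δ f = -35x^4 + 350x^3 - 1750x^2 + 4375x - 4204
E_{2/3} (E_{-2} + ∇) Δ f = -35x^4 - (70/3)x^3 - (1330/3)x^2 - (3955/27)x - 9284/81
E_{2/3} E_{2/3} (E_{-2} + ∇) Δ f = -35x^4 - (350/3)x^3 - (1750/3)x^2 - (21875/27)x - 34274/81
((Δ + D + ∇) + E_{-2} + (E_{2/3})^2) (E_{-2} + ∇) Δ f = -70x^4 - (560/3)x^3 - (5110/3)x^2 + (9310/27)x - 252893/81
(Δ + (∇ + Δ) + ((Δ + D + ∇) + E_{-2} + (E_{2/3})^2) (E_{-2} + ∇) Δ) f = -175x^4 - (770/3)x^3 - (5740/3)x^2 + (8365/27)x - 253865/81

g(x) = -175x^4 - (770/3)x^3 - (5740/3)x^2 + (8365/27)x - 253865/81


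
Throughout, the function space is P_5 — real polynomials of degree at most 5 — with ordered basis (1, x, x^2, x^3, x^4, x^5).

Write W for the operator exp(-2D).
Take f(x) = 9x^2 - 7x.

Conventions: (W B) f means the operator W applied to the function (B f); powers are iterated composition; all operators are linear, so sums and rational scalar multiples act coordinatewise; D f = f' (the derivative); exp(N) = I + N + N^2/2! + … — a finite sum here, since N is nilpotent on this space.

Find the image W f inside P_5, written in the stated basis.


order-1 term: -36x + 14
order-2 term: 36
the series for exp(-2D) f terminates at order 2
exp(-2D) f = 9x^2 - 43x + 50

the result is g(x) = 9x^2 - 43x + 50
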